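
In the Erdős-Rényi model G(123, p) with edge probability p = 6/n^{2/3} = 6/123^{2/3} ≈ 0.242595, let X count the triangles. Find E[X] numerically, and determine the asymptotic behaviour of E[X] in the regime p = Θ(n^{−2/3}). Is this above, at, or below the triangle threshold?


Number of potential triangles: C(123, 3) = 302621.
Each occurs with probability p³ ≈ (0.242595)³ ≈ 1.42772159e-02.
By linearity: E[X] = C(123, 3)·p³ ≈ 302621 · 1.42772159e-02 ≈ 4320.585366.
Since α = 2/3 < 1, p = c/n^{2/3} ≫ 1/n is above the triangle threshold p ~ 1/n. Asymptotically E[X] ~ (c³/6)·n^{3(1−α)} = (6³/6)·n^{1} → ∞; triangles are abundant w.h.p.

E[X] ≈ 4320.585366; in regime p = Θ(1/n^{2/3}) E[X] diverges (above the triangle threshold p ~ 1/n).


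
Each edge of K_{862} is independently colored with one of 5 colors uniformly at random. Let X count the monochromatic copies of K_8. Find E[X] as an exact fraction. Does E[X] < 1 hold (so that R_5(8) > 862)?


E[X] = C(862, 8) · 5^{1 − 28} = 7317951015318931845 · 5^{−27} = 7317951015318931845/7450580596923828125.
As a reduced fraction: E[X] = 1463590203063786369/1490116119384765625 ≈ 0.982199.
Is E[X] < 1? YES.
Since E[X] < 1, there exists a 5-coloring of K_{862} with no monochromatic K_8; hence R_5(8) > 862.

E[X] = 1463590203063786369/1490116119384765625 ≈ 0.982199; E[X] < 1, so R_5(8) > 862.


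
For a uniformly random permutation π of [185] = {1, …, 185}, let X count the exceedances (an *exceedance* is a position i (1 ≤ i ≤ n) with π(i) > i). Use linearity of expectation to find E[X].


Write X = Σ_{i=1}^{185} X_i, where X_i = 1_{π(i) > i}.
For each fixed i, π(i) is uniform over {1, …, 185} (marginal of a uniform permutation), so P[π(i) > i] = (n − i)/n. Summing: Σ_{i=1}^{185} (n − i)/n = (0 + 1 + … + 184)/185 = 185(185 − 1)/(2·185) = (185 − 1)/2.
Hence E[X] = Σ_{i=1}^{185} (185 − i)/185 = 92 ≈ 92.000000.

E[X] = 92 = 92.000000.


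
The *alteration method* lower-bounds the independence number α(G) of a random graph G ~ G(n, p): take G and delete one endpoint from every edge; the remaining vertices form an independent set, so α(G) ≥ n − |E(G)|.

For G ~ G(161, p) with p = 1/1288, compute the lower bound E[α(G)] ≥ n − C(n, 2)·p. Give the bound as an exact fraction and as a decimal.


E[|E(G)|] = C(161, 2)·p = 12880 · (1/1288) = 10.
E[α(G)] ≥ n − E[|E(G)|] = 161 − 10 = 151.
Numerically: ≈ 151.00000.
(This is only a lower bound; the true E[α(G)] may be larger.)

E[α(G)] ≥ 151 ≈ 151.00000.


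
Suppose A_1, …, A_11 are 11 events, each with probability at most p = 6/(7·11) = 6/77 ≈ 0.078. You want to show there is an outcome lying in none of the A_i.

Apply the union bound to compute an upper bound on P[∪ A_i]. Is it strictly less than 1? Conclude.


Union bound: P[∪_{i=1}^{11} A_i] ≤ Σ_i P[A_i] ≤ 11·p = 11·(6/77) = 6/7.
Numerically: 6/7 ≈ 0.857.
Is 6/7 < 1? YES.
Since P[∪ A_i] ≤ 6/7 < 1, the complement has P[∩ A_i^c] ≥ 1 − 6/7 = 1/7 > 0, so some outcome avoids every A_i.

11·p = 6/7 ≈ 0.857; existence CERTIFIED by the union bound.


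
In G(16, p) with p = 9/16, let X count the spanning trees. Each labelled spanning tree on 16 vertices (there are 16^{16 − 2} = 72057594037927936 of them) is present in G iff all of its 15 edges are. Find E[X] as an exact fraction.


K_16 has 16^{16 − 2} = 72057594037927936 labelled spanning trees.
For each such spanning tree H, let X_H = 1 if all 15 edges of H are present in G. Then P[X_H = 1] = p^{15} = (9/16)^{15} = 205891132094649/1152921504606846976.
By linearity: E[X] = Σ_H E[X_H] = 72057594037927936 · p^{15} = 72057594037927936 · 205891132094649/1152921504606846976 = 205891132094649/16.
Numerically: E[X] ≈ 1.287e+13.

E[X] = 72057594037927936 · (9/16)^{15} = 205891132094649/16 ≈ 1.287e+13.


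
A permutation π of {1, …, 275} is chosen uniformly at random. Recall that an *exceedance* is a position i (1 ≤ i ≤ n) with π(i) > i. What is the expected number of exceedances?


Write X = Σ_{i=1}^{275} X_i, where X_i = 1_{π(i) > i}.
For each fixed i, π(i) is uniform over {1, …, 275} (marginal of a uniform permutation), so P[π(i) > i] = (n − i)/n. Summing: Σ_{i=1}^{275} (n − i)/n = (0 + 1 + … + 274)/275 = 275(275 − 1)/(2·275) = (275 − 1)/2.
Hence E[X] = Σ_{i=1}^{275} (275 − i)/275 = 137 ≈ 137.000.

E[X] = 137 = 137.000.


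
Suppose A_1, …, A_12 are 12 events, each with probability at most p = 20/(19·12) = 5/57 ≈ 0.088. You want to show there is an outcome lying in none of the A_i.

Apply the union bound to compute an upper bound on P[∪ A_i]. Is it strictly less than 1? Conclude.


Union bound: P[∪_{i=1}^{12} A_i] ≤ Σ_i P[A_i] ≤ 12·p = 12·(5/57) = 20/19.
Numerically: 20/19 ≈ 1.053.
Is 20/19 < 1? NO.
Since the bound 20/19 is ≥ 1, the union bound is uninformative here; it does NOT by itself certify existence.

12·p = 20/19 ≈ 1.053; existence NOT certified by the union bound.


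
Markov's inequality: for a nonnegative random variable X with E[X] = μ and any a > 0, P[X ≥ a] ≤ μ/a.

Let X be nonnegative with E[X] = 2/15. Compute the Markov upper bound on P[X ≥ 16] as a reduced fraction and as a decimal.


μ = E[X] = 2/15, a = 16.
Markov: P[X ≥ 16] ≤ μ/a = (2/15)/16 = 1/120.
Numerically: ≈ 0.008333.
(Since a = 16 > μ = 0.133333, the bound 1/120 is < 1 and informative.)

P[X ≥ 16] ≤ 1/120 ≈ 0.008333.


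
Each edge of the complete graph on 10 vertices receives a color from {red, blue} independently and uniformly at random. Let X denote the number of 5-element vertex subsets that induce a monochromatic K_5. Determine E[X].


Let X = Σ_S X_S over the C(10, 5) = 252 subsets S of size 5, where X_S = 1 if the K_5 on S is monochromatic.
For a fixed S, the K_5 on S has C(5, 2) = 10 edges. P[all 10 edges red] = (1/2)^10, and likewise for blue, so P[monochromatic] = 2·(1/2)^10 = 2^{1 − 10} = 1/512.
By linearity of expectation: E[X] = C(10, 5) · 2^{1 − 10} = 252 · 1/512 = 63/128.
Numerically: E[X] ≈ 0.492.

E[X] = C(10,5)·2^(1−C(5,2)) = 63/128 ≈ 0.492.


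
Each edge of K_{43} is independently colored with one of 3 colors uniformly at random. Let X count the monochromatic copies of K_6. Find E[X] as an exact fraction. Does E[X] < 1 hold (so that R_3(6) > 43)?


E[X] = C(43, 6) · 3^{1 − 15} = 6096454 · 3^{−14} = 6096454/4782969.
As a reduced fraction: E[X] = 6096454/4782969 ≈ 1.2746171.
Is E[X] < 1? NO.
Since E[X] ≥ 1, the first-moment bound is inconclusive at n = 43; it does NOT by itself certify R_3(6) > 43.

E[X] = 6096454/4782969 ≈ 1.2746171; E[X] ≥ 1; first-moment method inconclusive here.


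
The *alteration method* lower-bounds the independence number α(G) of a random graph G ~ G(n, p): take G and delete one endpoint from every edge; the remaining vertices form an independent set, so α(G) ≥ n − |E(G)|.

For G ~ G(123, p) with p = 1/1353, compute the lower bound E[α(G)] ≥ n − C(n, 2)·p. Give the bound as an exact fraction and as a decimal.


E[|E(G)|] = C(123, 2)·p = 7503 · (1/1353) = 61/11.
E[α(G)] ≥ n − E[|E(G)|] = 123 − 61/11 = 1292/11.
Numerically: ≈ 117.455.
(This is only a lower bound; the true E[α(G)] may be larger.)

E[α(G)] ≥ 1292/11 ≈ 117.455.


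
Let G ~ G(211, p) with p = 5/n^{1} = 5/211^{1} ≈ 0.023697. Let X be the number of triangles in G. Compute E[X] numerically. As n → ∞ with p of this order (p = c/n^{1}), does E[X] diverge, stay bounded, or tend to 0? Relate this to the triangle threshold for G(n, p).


Number of potential triangles: C(211, 3) = 1543465.
Each occurs with probability p³ ≈ (0.023697)³ ≈ 1.3306464e-05.
By linearity: E[X] = C(211, 3)·p³ ≈ 1543465 · 1.3306464e-05 ≈ 20.53806.
Here α = 1, so p = 5/n is exactly at the triangle threshold p ~ 1/n. Asymptotically E[X] → c³/6 = 5³/6 = 125/6 ≈ 20.83333, a bounded constant. In this regime the triangle count is asymptotically Poisson(c³/6).

E[X] ≈ 20.53806; in regime p = Θ(1/n^{1}) E[X] stays bounded (at the triangle threshold p ~ 1/n).


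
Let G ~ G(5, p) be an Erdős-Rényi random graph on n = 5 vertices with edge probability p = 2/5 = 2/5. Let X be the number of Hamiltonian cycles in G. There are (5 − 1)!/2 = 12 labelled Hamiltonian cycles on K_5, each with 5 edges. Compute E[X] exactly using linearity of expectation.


K_5 has (5 − 1)!/2 = 12 labelled Hamiltonian cycles.
For each such Hamiltonian cycle H, let X_H = 1 if all 5 edges of H are present in G. Then P[X_H = 1] = p^{5} = (2/5)^{5} = 32/3125.
By linearity: E[X] = Σ_H E[X_H] = 12 · p^{5} = 12 · 32/3125 = 384/3125.
Numerically: E[X] ≈ 0.123.

E[X] = 12 · (2/5)^{5} = 384/3125 ≈ 0.123.


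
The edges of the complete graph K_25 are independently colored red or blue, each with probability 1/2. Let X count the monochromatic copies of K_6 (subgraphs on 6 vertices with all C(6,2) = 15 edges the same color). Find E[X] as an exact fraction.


Let X = Σ_S X_S over the C(25, 6) = 177100 subsets S of size 6, where X_S = 1 if the K_6 on S is monochromatic.
For a fixed S, the K_6 on S has C(6, 2) = 15 edges. P[all 15 edges red] = (1/2)^15, and likewise for blue, so P[monochromatic] = 2·(1/2)^15 = 2^{1 − 15} = 1/16384.
By linearity: E[X] = C(25, 6) · 2^{1 − 15} = 177100 · 1/16384 = 44275/4096.
Numerically: E[X] ≈ 10.809.

E[X] = C(25,6)·2^(1−C(6,2)) = 44275/4096 ≈ 10.809.


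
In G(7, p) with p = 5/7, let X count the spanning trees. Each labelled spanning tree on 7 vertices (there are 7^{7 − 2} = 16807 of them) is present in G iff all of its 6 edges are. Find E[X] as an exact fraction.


K_7 has 7^{7 − 2} = 16807 labelled spanning trees.
For each such spanning tree H, let X_H = 1 if all 6 edges of H are present in G. Then P[X_H = 1] = p^{6} = (5/7)^{6} = 15625/117649.
Summing the indicators: E[X] = Σ_H E[X_H] = 16807 · p^{6} = 16807 · 15625/117649 = 15625/7.
Numerically: E[X] ≈ 2232.1.

E[X] = 16807 · (5/7)^{6} = 15625/7 ≈ 2232.1.


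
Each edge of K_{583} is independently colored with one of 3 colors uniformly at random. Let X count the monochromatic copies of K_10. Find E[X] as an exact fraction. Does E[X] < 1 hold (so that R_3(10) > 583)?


E[X] = C(583, 10) · 3^{1 − 45} = 1156690232601431494120 · 3^{−44} = 1156690232601431494120/984770902183611232881.
As a reduced fraction: E[X] = 1156690232601431494120/984770902183611232881 ≈ 1.175.
Is E[X] < 1? NO.
Since E[X] ≥ 1, the first-moment bound is inconclusive at n = 583; it does NOT by itself certify R_3(10) > 583.

E[X] = 1156690232601431494120/984770902183611232881 ≈ 1.175; E[X] ≥ 1; first-moment method inconclusive here.


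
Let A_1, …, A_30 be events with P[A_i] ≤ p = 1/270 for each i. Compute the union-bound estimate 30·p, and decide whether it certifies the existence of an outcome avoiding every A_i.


Union bound: P[∪_{i=1}^{30} A_i] ≤ Σ_i P[A_i] ≤ 30·p = 30·(1/270) = 1/9.
Numerically: 1/9 ≈ 0.111111.
Is 1/9 < 1? YES.
Since P[∪ A_i] ≤ 1/9 < 1, the complement has P[∩ A_i^c] ≥ 1 − 1/9 = 8/9 > 0, so some outcome avoids every A_i.

30·p = 1/9 ≈ 0.111111; existence CERTIFIED by the union bound.


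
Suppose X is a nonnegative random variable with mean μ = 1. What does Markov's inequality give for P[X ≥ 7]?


μ = E[X] = 1, a = 7.
Markov: P[X ≥ 7] ≤ μ/a = (1)/7 = 1/7.
Numerically: ≈ 0.143.
(Since a = 7 > μ = 1.000, the bound 1/7 is < 1 and informative.)

P[X ≥ 7] ≤ 1/7 ≈ 0.143.


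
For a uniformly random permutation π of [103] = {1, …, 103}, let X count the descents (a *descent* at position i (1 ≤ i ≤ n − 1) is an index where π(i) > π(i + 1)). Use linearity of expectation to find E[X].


Write X = Σ X_I over i = 1, …, 102, with X_I the indicator of one descent.
There are 102 indicators.
For each fixed i, the pair (π(i), π(i+1)) is a uniformly random ordered pair of distinct values from {1, …, 103}; by symmetry P[π(i) > π(i+1)] = 1/2.
By linearity: E[X] = 102 · (1/2) = (103 − 1) · (1/2) = 51 ≈ 51.0000.

E[X] = 51 = 51.0000.


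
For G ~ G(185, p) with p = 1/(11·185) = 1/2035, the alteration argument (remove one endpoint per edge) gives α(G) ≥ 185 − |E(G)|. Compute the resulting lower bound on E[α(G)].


E[|E(G)|] = C(185, 2)·p = 17020 · (1/2035) = 92/11.
E[α(G)] ≥ n − E[|E(G)|] = 185 − 92/11 = 1943/11.
Numerically: ≈ 176.636364.
(This is only a lower bound; the true E[α(G)] may be larger.)

E[α(G)] ≥ 1943/11 ≈ 176.636364.


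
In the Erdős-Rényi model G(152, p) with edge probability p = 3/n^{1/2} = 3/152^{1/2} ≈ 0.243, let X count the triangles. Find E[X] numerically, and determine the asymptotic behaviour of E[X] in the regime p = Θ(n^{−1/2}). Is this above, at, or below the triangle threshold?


Number of potential triangles: C(152, 3) = 573800.
Each occurs with probability p³ ≈ (0.243)³ ≈ 1.44078e-02.
By linearity: E[X] = C(152, 3)·p³ ≈ 573800 · 1.44078e-02 ≈ 8267.209.
Since α = 1/2 < 1, p = c/n^{1/2} ≫ 1/n is above the triangle threshold p ~ 1/n. Asymptotically E[X] ~ (c³/6)·n^{3(1−α)} = (3³/6)·n^{1.5} → ∞; triangles are abundant w.h.p.

E[X] ≈ 8267.209; in regime p = Θ(1/n^{1/2}) E[X] diverges (above the triangle threshold p ~ 1/n).


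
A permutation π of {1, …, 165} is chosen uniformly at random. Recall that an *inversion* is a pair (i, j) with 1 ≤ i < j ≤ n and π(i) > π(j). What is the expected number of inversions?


Write X = Σ X_I over the C(165, 2) = 13530 pairs i < j, with X_I the indicator of one inversion.
There are 13530 indicators.
For each fixed pair i < j, the values π(i) and π(j) are two distinct elements of {1, …, 165} in uniformly random order; by symmetry P[π(i) > π(j)] = 1/2.
By linearity: E[X] = 13530 · (1/2) = C(165, 2) · (1/2) = 13530/2 = 6765 ≈ 6765.000000.

E[X] = 6765 = 6765.000000.


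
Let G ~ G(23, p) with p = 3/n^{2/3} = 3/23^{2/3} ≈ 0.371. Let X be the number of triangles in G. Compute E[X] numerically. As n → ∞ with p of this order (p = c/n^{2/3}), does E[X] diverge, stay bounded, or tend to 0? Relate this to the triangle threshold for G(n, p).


Number of potential triangles: C(23, 3) = 1771.
Each occurs with probability p³ ≈ (0.371)³ ≈ 5.10397e-02.
By linearity: E[X] = C(23, 3)·p³ ≈ 1771 · 5.10397e-02 ≈ 90.391.
Since α = 2/3 < 1, p = c/n^{2/3} ≫ 1/n is above the triangle threshold p ~ 1/n. Asymptotically E[X] ~ (c³/6)·n^{3(1−α)} = (3³/6)·n^{1} → ∞; triangles are abundant w.h.p.

E[X] ≈ 90.391; in regime p = Θ(1/n^{2/3}) E[X] diverges (above the triangle threshold p ~ 1/n).


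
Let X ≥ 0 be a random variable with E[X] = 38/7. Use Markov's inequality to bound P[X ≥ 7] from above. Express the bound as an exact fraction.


μ = E[X] = 38/7, a = 7.
Markov: P[X ≥ 7] ≤ μ/a = (38/7)/7 = 38/49.
Numerically: ≈ 0.775510.
(Since a = 7 > μ = 5.428571, the bound 38/49 is < 1 and informative.)

P[X ≥ 7] ≤ 38/49 ≈ 0.775510.


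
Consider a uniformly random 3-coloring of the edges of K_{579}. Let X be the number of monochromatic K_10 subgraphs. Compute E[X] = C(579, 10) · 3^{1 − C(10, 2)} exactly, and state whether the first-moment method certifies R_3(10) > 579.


E[X] = C(579, 10) · 3^{1 − 45} = 1079152988140386124680 · 3^{−44} = 1079152988140386124680/984770902183611232881.
As a reduced fraction: E[X] = 359717662713462041560/328256967394537077627 ≈ 1.0958.
Is E[X] < 1? NO.
Since E[X] ≥ 1, the first-moment bound is inconclusive at n = 579; it does NOT by itself certify R_3(10) > 579.

E[X] = 359717662713462041560/328256967394537077627 ≈ 1.0958; E[X] ≥ 1; first-moment method inconclusive here.


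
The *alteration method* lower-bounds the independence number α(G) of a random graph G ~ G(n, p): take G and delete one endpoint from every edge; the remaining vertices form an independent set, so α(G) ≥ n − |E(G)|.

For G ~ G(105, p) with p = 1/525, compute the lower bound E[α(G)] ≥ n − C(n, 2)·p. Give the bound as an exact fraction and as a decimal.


E[|E(G)|] = C(105, 2)·p = 5460 · (1/525) = 52/5.
E[α(G)] ≥ n − E[|E(G)|] = 105 − 52/5 = 473/5.
Numerically: ≈ 94.600000.
(This is only a lower bound; the true E[α(G)] may be larger.)

E[α(G)] ≥ 473/5 ≈ 94.600000.


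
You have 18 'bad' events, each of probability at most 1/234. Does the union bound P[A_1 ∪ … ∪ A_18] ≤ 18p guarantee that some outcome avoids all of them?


Union bound: P[∪_{i=1}^{18} A_i] ≤ Σ_i P[A_i] ≤ 18·p = 18·(1/234) = 1/13.
Numerically: 1/13 ≈ 0.0769.
Is 1/13 < 1? YES.
Since P[∪ A_i] ≤ 1/13 < 1, the complement has P[∩ A_i^c] ≥ 1 − 1/13 = 12/13 > 0, so some outcome avoids every A_i.

18·p = 1/13 ≈ 0.0769; existence CERTIFIED by the union bound.


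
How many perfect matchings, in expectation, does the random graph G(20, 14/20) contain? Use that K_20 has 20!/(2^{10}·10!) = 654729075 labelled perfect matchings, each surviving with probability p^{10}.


K_20 has 20!/(2^{10}·10!) = 654729075 labelled perfect matchings.
For each such perfect matching H, let X_H = 1 if all 10 edges of H are present in G. Then P[X_H = 1] = p^{10} = (7/10)^{10} = 282475249/10000000000.
By linearity of expectation: E[X] = Σ_H E[X_H] = 654729075 · p^{10} = 654729075 · 282475249/10000000000 = 7397790339526587/400000000.
Numerically: E[X] ≈ 1.849e+07.

E[X] = 654729075 · (7/10)^{10} = 7397790339526587/400000000 ≈ 1.849e+07.


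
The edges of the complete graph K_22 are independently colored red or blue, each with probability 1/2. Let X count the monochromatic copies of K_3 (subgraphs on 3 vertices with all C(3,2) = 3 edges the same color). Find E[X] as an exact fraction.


Let X = Σ_S X_S over the C(22, 3) = 1540 subsets S of size 3, where X_S = 1 if the K_3 on S is monochromatic.
For a fixed S, the K_3 on S has C(3, 2) = 3 edges. P[all 3 edges red] = (1/2)^3, and likewise for blue, so P[monochromatic] = 2·(1/2)^3 = 2^{1 − 3} = 1/4.
By linearity: E[X] = C(22, 3) · 2^{1 − 3} = 1540 · 1/4 = 385.
Numerically: E[X] ≈ 385.00000.

E[X] = C(22,3)·2^(1−C(3,2)) = 385 ≈ 385.00000.


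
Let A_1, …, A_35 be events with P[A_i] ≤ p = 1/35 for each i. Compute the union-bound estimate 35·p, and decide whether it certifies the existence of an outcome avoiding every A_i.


Union bound: P[∪_{i=1}^{35} A_i] ≤ Σ_i P[A_i] ≤ 35·p = 35·(1/35) = 1.
Numerically: 1 ≈ 1.0000000.
Is 1 < 1? NO.
Since the bound 1 is ≥ 1, the union bound is uninformative here; it does NOT by itself certify existence.

35·p = 1 ≈ 1.0000000; existence NOT certified by the union bound.


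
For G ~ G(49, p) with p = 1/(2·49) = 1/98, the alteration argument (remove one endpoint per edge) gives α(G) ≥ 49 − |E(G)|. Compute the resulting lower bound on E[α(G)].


E[|E(G)|] = C(49, 2)·p = 1176 · (1/98) = 12.
E[α(G)] ≥ n − E[|E(G)|] = 49 − 12 = 37.
Numerically: ≈ 37.000.
(This is only a lower bound; the true E[α(G)] may be larger.)

E[α(G)] ≥ 37 ≈ 37.000.


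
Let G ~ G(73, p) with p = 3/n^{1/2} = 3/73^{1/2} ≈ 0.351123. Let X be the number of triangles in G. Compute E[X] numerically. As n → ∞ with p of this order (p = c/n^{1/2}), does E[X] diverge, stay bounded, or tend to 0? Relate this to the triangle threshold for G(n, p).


Number of potential triangles: C(73, 3) = 62196.
Each occurs with probability p³ ≈ (0.351123)³ ≈ 4.32891914e-02.
By linearity: E[X] = C(73, 3)·p³ ≈ 62196 · 4.32891914e-02 ≈ 2692.414550.
Since α = 1/2 < 1, p = c/n^{1/2} ≫ 1/n is above the triangle threshold p ~ 1/n. Asymptotically E[X] ~ (c³/6)·n^{3(1−α)} = (3³/6)·n^{1.5} → ∞; triangles are abundant w.h.p.

E[X] ≈ 2692.414550; in regime p = Θ(1/n^{1/2}) E[X] diverges (above the triangle threshold p ~ 1/n).


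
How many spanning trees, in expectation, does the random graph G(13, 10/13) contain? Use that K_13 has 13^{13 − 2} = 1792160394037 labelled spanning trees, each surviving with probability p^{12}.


K_13 has 13^{13 − 2} = 1792160394037 labelled spanning trees.
For each such spanning tree H, let X_H = 1 if all 12 edges of H are present in G. Then P[X_H = 1] = p^{12} = (10/13)^{12} = 1000000000000/23298085122481.
By linearity of expectation: E[X] = Σ_H E[X_H] = 1792160394037 · p^{12} = 1792160394037 · 1000000000000/23298085122481 = 1000000000000/13.
Numerically: E[X] ≈ 7.692e+10.

E[X] = 1792160394037 · (10/13)^{12} = 1000000000000/13 ≈ 7.692e+10.


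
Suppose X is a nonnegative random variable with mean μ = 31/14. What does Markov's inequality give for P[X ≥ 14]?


μ = E[X] = 31/14, a = 14.
Markov: P[X ≥ 14] ≤ μ/a = (31/14)/14 = 31/196.
Numerically: ≈ 0.158163.
(Since a = 14 > μ = 2.214286, the bound 31/196 is < 1 and informative.)

P[X ≥ 14] ≤ 31/196 ≈ 0.158163.


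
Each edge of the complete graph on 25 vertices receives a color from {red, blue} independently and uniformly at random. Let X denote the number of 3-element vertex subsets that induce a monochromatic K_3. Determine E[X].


Let X = Σ_S X_S over the C(25, 3) = 2300 subsets S of size 3, where X_S = 1 if the K_3 on S is monochromatic.
For a fixed S, the K_3 on S has C(3, 2) = 3 edges. P[all 3 edges red] = (1/2)^3, and likewise for blue, so P[monochromatic] = 2·(1/2)^3 = 2^{1 − 3} = 1/4.
By linearity of expectation: E[X] = C(25, 3) · 2^{1 − 3} = 2300 · 1/4 = 575.
Numerically: E[X] ≈ 575.000.

E[X] = C(25,3)·2^(1−C(3,2)) = 575 ≈ 575.000.


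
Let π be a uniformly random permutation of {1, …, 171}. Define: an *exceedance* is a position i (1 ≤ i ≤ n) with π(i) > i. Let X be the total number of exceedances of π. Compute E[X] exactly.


Write X = Σ_{i=1}^{171} X_i, where X_i = 1_{π(i) > i}.
For each fixed i, π(i) is uniform over {1, …, 171} (marginal of a uniform permutation), so P[π(i) > i] = (n − i)/n. Summing: Σ_{i=1}^{171} (n − i)/n = (0 + 1 + … + 170)/171 = 171(171 − 1)/(2·171) = (171 − 1)/2.
Hence E[X] = Σ_{i=1}^{171} (171 − i)/171 = 85 ≈ 85.00000.

E[X] = 85 = 85.00000.


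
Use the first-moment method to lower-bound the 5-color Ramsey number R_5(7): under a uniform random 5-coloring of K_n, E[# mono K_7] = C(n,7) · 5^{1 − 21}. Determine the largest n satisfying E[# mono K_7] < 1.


We need C(n, 7) · 5^{1 − 21} < 1, i.e. C(n, 7) < 5^{21 − 1} = 95367431640625.
Check values of n near the boundary:
  n = 336: C(336, 7) = 90079147136880; 90079147136880 < 95367431640625? YES
  n = 337: C(337, 7) = 91989916924632; 91989916924632 < 95367431640625? YES
  n = 338: C(338, 7) = 93935323022736; 93935323022736 < 95367431640625? YES
  n = 339: C(339, 7) = 95915887062372; 95915887062372 < 95367431640625? NO
  n = 340: C(340, 7) = 97932136940560; 97932136940560 < 95367431640625? NO
  n = 341: C(341, 7) = 99984606876440; 99984606876440 < 95367431640625? NO
The largest n with C(n, 7) < 95367431640625 is n = 338 (where E[X] = 93935323022736/95367431640625 ≈ 0.98498). Hence R_5(7) > 338, i.e. R_5(7) ≥ 339.

Largest n = 338; hence R_5(7) > 338.


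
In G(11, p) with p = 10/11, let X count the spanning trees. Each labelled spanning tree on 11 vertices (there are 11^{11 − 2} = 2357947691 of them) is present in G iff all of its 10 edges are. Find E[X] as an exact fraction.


K_11 has 11^{11 − 2} = 2357947691 labelled spanning trees.
For each such spanning tree H, let X_H = 1 if all 10 edges of H are present in G. Then P[X_H = 1] = p^{10} = (10/11)^{10} = 10000000000/25937424601.
By linearity: E[X] = Σ_H E[X_H] = 2357947691 · p^{10} = 2357947691 · 10000000000/25937424601 = 10000000000/11.
Numerically: E[X] ≈ 9.09091e+08.

E[X] = 2357947691 · (10/11)^{10} = 10000000000/11 ≈ 9.09091e+08.


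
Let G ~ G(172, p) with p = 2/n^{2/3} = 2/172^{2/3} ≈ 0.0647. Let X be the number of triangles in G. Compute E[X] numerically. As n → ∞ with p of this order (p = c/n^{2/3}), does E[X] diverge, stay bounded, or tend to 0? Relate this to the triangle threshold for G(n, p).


Number of potential triangles: C(172, 3) = 833340.
Each occurs with probability p³ ≈ (0.0647)³ ≈ 2.70416e-04.
By linearity: E[X] = C(172, 3)·p³ ≈ 833340 · 2.70416e-04 ≈ 225.349.
Since α = 2/3 < 1, p = c/n^{2/3} ≫ 1/n is above the triangle threshold p ~ 1/n. Asymptotically E[X] ~ (c³/6)·n^{3(1−α)} = (2³/6)·n^{1} → ∞; triangles are abundant w.h.p.

E[X] ≈ 225.349; in regime p = Θ(1/n^{2/3}) E[X] diverges (above the triangle threshold p ~ 1/n).


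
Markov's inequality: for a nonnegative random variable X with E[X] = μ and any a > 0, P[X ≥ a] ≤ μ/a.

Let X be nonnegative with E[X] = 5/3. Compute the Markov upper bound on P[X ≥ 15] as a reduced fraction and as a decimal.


μ = E[X] = 5/3, a = 15.
Markov: P[X ≥ 15] ≤ μ/a = (5/3)/15 = 1/9.
Numerically: ≈ 0.111.
(Since a = 15 > μ = 1.667, the bound 1/9 is < 1 and informative.)

P[X ≥ 15] ≤ 1/9 ≈ 0.111.


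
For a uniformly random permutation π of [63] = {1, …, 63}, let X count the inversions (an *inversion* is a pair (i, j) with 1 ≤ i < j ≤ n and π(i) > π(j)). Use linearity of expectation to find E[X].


Write X = Σ X_I over the C(63, 2) = 1953 pairs i < j, with X_I the indicator of one inversion.
There are 1953 indicators.
For each fixed pair i < j, the values π(i) and π(j) are two distinct elements of {1, …, 63} in uniformly random order; by symmetry P[π(i) > π(j)] = 1/2.
By linearity: E[X] = 1953 · (1/2) = C(63, 2) · (1/2) = 1953/2 = 1953/2 ≈ 976.500.

E[X] = 1953/2 = 976.500.


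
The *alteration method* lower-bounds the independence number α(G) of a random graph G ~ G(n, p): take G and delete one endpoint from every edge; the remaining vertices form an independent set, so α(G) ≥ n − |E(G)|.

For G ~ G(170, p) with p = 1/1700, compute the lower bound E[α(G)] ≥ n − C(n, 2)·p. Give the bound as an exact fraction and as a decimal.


E[|E(G)|] = C(170, 2)·p = 14365 · (1/1700) = 169/20.
E[α(G)] ≥ n − E[|E(G)|] = 170 − 169/20 = 3231/20.
Numerically: ≈ 161.550000.
(This is only a lower bound; the true E[α(G)] may be larger.)

E[α(G)] ≥ 3231/20 ≈ 161.550000.


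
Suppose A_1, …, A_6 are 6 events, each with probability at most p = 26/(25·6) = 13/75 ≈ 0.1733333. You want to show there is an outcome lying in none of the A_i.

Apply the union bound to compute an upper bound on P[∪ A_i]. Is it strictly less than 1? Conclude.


Union bound: P[∪_{i=1}^{6} A_i] ≤ Σ_i P[A_i] ≤ 6·p = 6·(13/75) = 26/25.
Numerically: 26/25 ≈ 1.0400000.
Is 26/25 < 1? NO.
Since the bound 26/25 is ≥ 1, the union bound is uninformative here; it does NOT by itself certify existence.

6·p = 26/25 ≈ 1.0400000; existence NOT certified by the union bound.


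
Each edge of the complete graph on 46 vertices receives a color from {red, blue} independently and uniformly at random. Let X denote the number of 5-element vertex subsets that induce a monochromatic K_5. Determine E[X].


Let X = Σ_S X_S over the C(46, 5) = 1370754 subsets S of size 5, where X_S = 1 if the K_5 on S is monochromatic.
For a fixed S, the K_5 on S has C(5, 2) = 10 edges. P[all 10 edges red] = (1/2)^10, and likewise for blue, so P[monochromatic] = 2·(1/2)^10 = 2^{1 − 10} = 1/512.
Summing: E[X] = C(46, 5) · 2^{1 − 10} = 1370754 · 1/512 = 685377/256.
Numerically: E[X] ≈ 2677.254.

E[X] = C(46,5)·2^(1−C(5,2)) = 685377/256 ≈ 2677.254.


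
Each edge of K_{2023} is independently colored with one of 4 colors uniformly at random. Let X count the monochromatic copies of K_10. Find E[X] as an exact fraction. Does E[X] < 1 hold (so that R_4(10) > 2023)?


E[X] = C(2023, 10) · 4^{1 − 45} = 309399856285778485315440716 · 4^{−44} = 309399856285778485315440716/309485009821345068724781056.
As a reduced fraction: E[X] = 77349964071444621328860179/77371252455336267181195264 ≈ 0.9997249.
Is E[X] < 1? YES.
Since E[X] < 1, there exists a 4-coloring of K_{2023} with no monochromatic K_10; hence R_4(10) > 2023.

E[X] = 77349964071444621328860179/77371252455336267181195264 ≈ 0.9997249; E[X] < 1, so R_4(10) > 2023.


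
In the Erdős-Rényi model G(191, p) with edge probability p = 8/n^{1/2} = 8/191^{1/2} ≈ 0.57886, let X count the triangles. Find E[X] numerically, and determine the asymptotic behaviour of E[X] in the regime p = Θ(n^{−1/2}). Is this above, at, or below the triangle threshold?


Number of potential triangles: C(191, 3) = 1143135.
Each occurs with probability p³ ≈ (0.57886)³ ≈ 1.93963454e-01.
By linearity: E[X] = C(191, 3)·p³ ≈ 1143135 · 1.93963454e-01 ≈ 221726.413449.
Since α = 1/2 < 1, p = c/n^{1/2} ≫ 1/n is above the triangle threshold p ~ 1/n. Asymptotically E[X] ~ (c³/6)·n^{3(1−α)} = (8³/6)·n^{1.5} → ∞; triangles are abundant w.h.p.

E[X] ≈ 221726.413449; in regime p = Θ(1/n^{1/2}) E[X] diverges (above the triangle threshold p ~ 1/n).


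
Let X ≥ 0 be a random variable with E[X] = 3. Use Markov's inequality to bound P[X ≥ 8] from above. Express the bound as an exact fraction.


μ = E[X] = 3, a = 8.
Markov: P[X ≥ 8] ≤ μ/a = (3)/8 = 3/8.
Numerically: ≈ 0.375000.
(Since a = 8 > μ = 3.000000, the bound 3/8 is < 1 and informative.)

P[X ≥ 8] ≤ 3/8 ≈ 0.375000.


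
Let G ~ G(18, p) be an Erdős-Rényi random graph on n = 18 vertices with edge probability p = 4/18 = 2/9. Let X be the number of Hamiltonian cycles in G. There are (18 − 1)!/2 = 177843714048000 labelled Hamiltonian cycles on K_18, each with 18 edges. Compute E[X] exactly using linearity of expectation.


K_18 has (18 − 1)!/2 = 177843714048000 labelled Hamiltonian cycles.
For each such Hamiltonian cycle H, let X_H = 1 if all 18 edges of H are present in G. Then P[X_H = 1] = p^{18} = (2/9)^{18} = 262144/150094635296999121.
Summing the indicators: E[X] = Σ_H E[X_H] = 177843714048000 · p^{18} = 177843714048000 · 262144/150094635296999121 = 63951526166528000/205891132094649.
Numerically: E[X] ≈ 310.61.

E[X] = 177843714048000 · (2/9)^{18} = 63951526166528000/205891132094649 ≈ 310.61.


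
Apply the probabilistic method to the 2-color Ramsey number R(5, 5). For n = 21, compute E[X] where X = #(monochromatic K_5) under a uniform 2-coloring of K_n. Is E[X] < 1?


E[X] = C(21, 5) · 2^{1 − 10} = 20349 · 2^{−9} = 20349/512.
As a reduced fraction: E[X] = 20349/512 ≈ 39.744.
Is E[X] < 1? NO.
Since E[X] ≥ 1, the first-moment bound is inconclusive at n = 21; it does NOT by itself certify R(5, 5) > 21.

E[X] = 20349/512 ≈ 39.744; E[X] ≥ 1; first-moment method inconclusive here.


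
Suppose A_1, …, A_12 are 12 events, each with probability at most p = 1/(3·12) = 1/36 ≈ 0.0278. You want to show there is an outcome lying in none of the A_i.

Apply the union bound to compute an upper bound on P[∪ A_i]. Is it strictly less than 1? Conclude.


Union bound: P[∪_{i=1}^{12} A_i] ≤ Σ_i P[A_i] ≤ 12·p = 12·(1/36) = 1/3.
Numerically: 1/3 ≈ 0.3333.
Is 1/3 < 1? YES.
Since P[∪ A_i] ≤ 1/3 < 1, the complement has P[∩ A_i^c] ≥ 1 − 1/3 = 2/3 > 0, so some outcome avoids every A_i.

12·p = 1/3 ≈ 0.3333; existence CERTIFIED by the union bound.


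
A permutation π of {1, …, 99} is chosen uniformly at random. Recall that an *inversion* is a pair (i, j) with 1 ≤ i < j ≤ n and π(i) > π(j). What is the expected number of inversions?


Write X = Σ X_I over the C(99, 2) = 4851 pairs i < j, with X_I the indicator of one inversion.
There are 4851 indicators.
For each fixed pair i < j, the values π(i) and π(j) are two distinct elements of {1, …, 99} in uniformly random order; by symmetry P[π(i) > π(j)] = 1/2.
By linearity: E[X] = 4851 · (1/2) = C(99, 2) · (1/2) = 4851/2 = 4851/2 ≈ 2425.50000.

E[X] = 4851/2 = 2425.50000.


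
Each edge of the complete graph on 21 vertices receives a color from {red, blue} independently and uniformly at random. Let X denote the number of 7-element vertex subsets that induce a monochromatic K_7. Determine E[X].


Let X = Σ_S X_S over the C(21, 7) = 116280 subsets S of size 7, where X_S = 1 if the K_7 on S is monochromatic.
For a fixed S, the K_7 on S has C(7, 2) = 21 edges. P[all 21 edges red] = (1/2)^21, and likewise for blue, so P[monochromatic] = 2·(1/2)^21 = 2^{1 − 21} = 1/1048576.
By linearity: E[X] = C(21, 7) · 2^{1 − 21} = 116280 · 1/1048576 = 14535/131072.
Numerically: E[X] ≈ 0.1109.

E[X] = C(21,7)·2^(1−C(7,2)) = 14535/131072 ≈ 0.1109.


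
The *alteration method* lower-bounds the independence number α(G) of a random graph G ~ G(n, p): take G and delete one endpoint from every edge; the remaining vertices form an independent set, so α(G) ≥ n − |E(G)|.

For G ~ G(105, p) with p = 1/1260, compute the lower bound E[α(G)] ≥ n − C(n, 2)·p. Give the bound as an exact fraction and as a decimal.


E[|E(G)|] = C(105, 2)·p = 5460 · (1/1260) = 13/3.
E[α(G)] ≥ n − E[|E(G)|] = 105 − 13/3 = 302/3.
Numerically: ≈ 100.667.
(This is only a lower bound; the true E[α(G)] may be larger.)

E[α(G)] ≥ 302/3 ≈ 100.667.


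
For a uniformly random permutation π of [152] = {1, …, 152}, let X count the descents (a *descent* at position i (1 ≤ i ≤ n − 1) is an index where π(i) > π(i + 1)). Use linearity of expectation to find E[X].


Write X = Σ X_I over i = 1, …, 151, with X_I the indicator of one descent.
There are 151 indicators.
For each fixed i, the pair (π(i), π(i+1)) is a uniformly random ordered pair of distinct values from {1, …, 152}; by symmetry P[π(i) > π(i+1)] = 1/2.
By linearity: E[X] = 151 · (1/2) = (152 − 1) · (1/2) = 151/2 ≈ 75.500000.

E[X] = 151/2 = 75.500000.


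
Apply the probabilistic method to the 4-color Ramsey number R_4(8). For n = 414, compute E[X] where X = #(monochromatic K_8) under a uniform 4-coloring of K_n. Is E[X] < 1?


E[X] = C(414, 8) · 4^{1 − 28} = 19995425223496173 · 4^{−27} = 19995425223496173/18014398509481984.
As a reduced fraction: E[X] = 19995425223496173/18014398509481984 ≈ 1.10997.
Is E[X] < 1? NO.
Since E[X] ≥ 1, the first-moment bound is inconclusive at n = 414; it does NOT by itself certify R_4(8) > 414.

E[X] = 19995425223496173/18014398509481984 ≈ 1.10997; E[X] ≥ 1; first-moment method inconclusive here.


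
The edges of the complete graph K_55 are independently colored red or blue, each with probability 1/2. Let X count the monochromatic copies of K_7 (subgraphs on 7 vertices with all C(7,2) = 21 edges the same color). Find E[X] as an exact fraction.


Let X = Σ_S X_S over the C(55, 7) = 202927725 subsets S of size 7, where X_S = 1 if the K_7 on S is monochromatic.
For a fixed S, the K_7 on S has C(7, 2) = 21 edges. P[all 21 edges red] = (1/2)^21, and likewise for blue, so P[monochromatic] = 2·(1/2)^21 = 2^{1 − 21} = 1/1048576.
Summing: E[X] = C(55, 7) · 2^{1 − 21} = 202927725 · 1/1048576 = 202927725/1048576.
Numerically: E[X] ≈ 193.526959.

E[X] = C(55,7)·2^(1−C(7,2)) = 202927725/1048576 ≈ 193.526959.


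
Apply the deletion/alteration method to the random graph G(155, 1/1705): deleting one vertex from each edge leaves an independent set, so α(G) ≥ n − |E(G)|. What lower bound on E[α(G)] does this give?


E[|E(G)|] = C(155, 2)·p = 11935 · (1/1705) = 7.
E[α(G)] ≥ n − E[|E(G)|] = 155 − 7 = 148.
Numerically: ≈ 148.000000.
(This is only a lower bound; the true E[α(G)] may be larger.)

E[α(G)] ≥ 148 ≈ 148.000000.


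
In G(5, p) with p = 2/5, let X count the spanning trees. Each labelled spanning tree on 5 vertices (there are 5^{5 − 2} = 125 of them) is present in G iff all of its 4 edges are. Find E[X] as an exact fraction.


K_5 has 5^{5 − 2} = 125 labelled spanning trees.
For each such spanning tree H, let X_H = 1 if all 4 edges of H are present in G. Then P[X_H = 1] = p^{4} = (2/5)^{4} = 16/625.
By linearity of expectation: E[X] = Σ_H E[X_H] = 125 · p^{4} = 125 · 16/625 = 16/5.
Numerically: E[X] ≈ 3.2.

E[X] = 125 · (2/5)^{4} = 16/5 ≈ 3.2.


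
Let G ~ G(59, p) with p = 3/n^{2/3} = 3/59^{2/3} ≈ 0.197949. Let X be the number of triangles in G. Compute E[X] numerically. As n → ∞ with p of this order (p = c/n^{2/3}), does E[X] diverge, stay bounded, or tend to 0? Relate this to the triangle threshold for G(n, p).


Number of potential triangles: C(59, 3) = 32509.
Each occurs with probability p³ ≈ (0.197949)³ ≈ 7.75639184e-03.
By linearity: E[X] = C(59, 3)·p³ ≈ 32509 · 7.75639184e-03 ≈ 252.152542.
Since α = 2/3 < 1, p = c/n^{2/3} ≫ 1/n is above the triangle threshold p ~ 1/n. Asymptotically E[X] ~ (c³/6)·n^{3(1−α)} = (3³/6)·n^{1} → ∞; triangles are abundant w.h.p.

E[X] ≈ 252.152542; in regime p = Θ(1/n^{2/3}) E[X] diverges (above the triangle threshold p ~ 1/n).


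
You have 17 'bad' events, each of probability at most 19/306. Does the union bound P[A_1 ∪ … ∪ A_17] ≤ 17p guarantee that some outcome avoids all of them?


Union bound: P[∪_{i=1}^{17} A_i] ≤ Σ_i P[A_i] ≤ 17·p = 17·(19/306) = 19/18.
Numerically: 19/18 ≈ 1.056.
Is 19/18 < 1? NO.
Since the bound 19/18 is ≥ 1, the union bound is uninformative here; it does NOT by itself certify existence.

17·p = 19/18 ≈ 1.056; existence NOT certified by the union bound.


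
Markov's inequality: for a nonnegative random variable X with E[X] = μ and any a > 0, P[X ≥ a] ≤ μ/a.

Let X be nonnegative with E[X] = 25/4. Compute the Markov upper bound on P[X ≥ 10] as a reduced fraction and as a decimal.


μ = E[X] = 25/4, a = 10.
Markov: P[X ≥ 10] ≤ μ/a = (25/4)/10 = 5/8.
Numerically: ≈ 0.62500.
(Since a = 10 > μ = 6.25000, the bound 5/8 is < 1 and informative.)

P[X ≥ 10] ≤ 5/8 ≈ 0.62500.


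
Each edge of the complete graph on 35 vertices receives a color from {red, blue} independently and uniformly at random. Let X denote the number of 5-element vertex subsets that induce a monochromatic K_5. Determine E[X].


Let X = Σ_S X_S over the C(35, 5) = 324632 subsets S of size 5, where X_S = 1 if the K_5 on S is monochromatic.
For a fixed S, the K_5 on S has C(5, 2) = 10 edges. P[all 10 edges red] = (1/2)^10, and likewise for blue, so P[monochromatic] = 2·(1/2)^10 = 2^{1 − 10} = 1/512.
By linearity of expectation: E[X] = C(35, 5) · 2^{1 − 10} = 324632 · 1/512 = 40579/64.
Numerically: E[X] ≈ 634.047.

E[X] = C(35,5)·2^(1−C(5,2)) = 40579/64 ≈ 634.047.


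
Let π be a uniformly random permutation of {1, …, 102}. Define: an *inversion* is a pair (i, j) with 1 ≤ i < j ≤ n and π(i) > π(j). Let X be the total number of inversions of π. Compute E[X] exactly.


Write X = Σ X_I over the C(102, 2) = 5151 pairs i < j, with X_I the indicator of one inversion.
There are 5151 indicators.
For each fixed pair i < j, the values π(i) and π(j) are two distinct elements of {1, …, 102} in uniformly random order; by symmetry P[π(i) > π(j)] = 1/2.
By linearity: E[X] = 5151 · (1/2) = C(102, 2) · (1/2) = 5151/2 = 5151/2 ≈ 2575.500.

E[X] = 5151/2 = 2575.500.


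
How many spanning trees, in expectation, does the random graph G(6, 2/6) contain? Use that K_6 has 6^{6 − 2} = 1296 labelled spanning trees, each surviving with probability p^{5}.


K_6 has 6^{6 − 2} = 1296 labelled spanning trees.
For each such spanning tree H, let X_H = 1 if all 5 edges of H are present in G. Then P[X_H = 1] = p^{5} = (1/3)^{5} = 1/243.
By linearity of expectation: E[X] = Σ_H E[X_H] = 1296 · p^{5} = 1296 · 1/243 = 16/3.
Numerically: E[X] ≈ 5.33333.

E[X] = 1296 · (1/3)^{5} = 16/3 ≈ 5.33333.


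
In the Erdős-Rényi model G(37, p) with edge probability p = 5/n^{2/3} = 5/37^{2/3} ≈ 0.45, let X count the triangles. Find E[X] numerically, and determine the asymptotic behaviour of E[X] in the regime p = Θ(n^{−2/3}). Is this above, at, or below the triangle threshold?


Number of potential triangles: C(37, 3) = 7770.
Each occurs with probability p³ ≈ (0.45)³ ≈ 9.13075e-02.
By linearity: E[X] = C(37, 3)·p³ ≈ 7770 · 9.13075e-02 ≈ 709.459.
Since α = 2/3 < 1, p = c/n^{2/3} ≫ 1/n is above the triangle threshold p ~ 1/n. Asymptotically E[X] ~ (c³/6)·n^{3(1−α)} = (5³/6)·n^{1} → ∞; triangles are abundant w.h.p.

E[X] ≈ 709.459; in regime p = Θ(1/n^{2/3}) E[X] diverges (above the triangle threshold p ~ 1/n).
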